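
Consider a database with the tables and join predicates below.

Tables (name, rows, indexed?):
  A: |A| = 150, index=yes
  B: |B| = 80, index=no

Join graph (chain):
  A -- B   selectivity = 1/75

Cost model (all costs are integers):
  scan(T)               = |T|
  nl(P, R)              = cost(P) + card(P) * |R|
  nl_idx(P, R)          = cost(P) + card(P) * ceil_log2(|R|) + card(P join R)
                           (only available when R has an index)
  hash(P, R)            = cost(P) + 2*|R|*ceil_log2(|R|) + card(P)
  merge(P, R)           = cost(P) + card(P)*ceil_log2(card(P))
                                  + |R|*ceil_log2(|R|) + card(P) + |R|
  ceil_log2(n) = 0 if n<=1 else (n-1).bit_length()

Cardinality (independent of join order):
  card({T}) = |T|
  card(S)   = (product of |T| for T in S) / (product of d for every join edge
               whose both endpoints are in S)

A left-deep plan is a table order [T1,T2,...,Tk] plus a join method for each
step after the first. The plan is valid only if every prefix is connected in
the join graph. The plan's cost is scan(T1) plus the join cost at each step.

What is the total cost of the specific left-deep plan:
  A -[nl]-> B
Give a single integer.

step 1: scan A: cost=150, card=150
step 2: join B via nl
    card(P join B) = 150*80/(75) = 160
    cost = 150 + 150*80 = 12150

12150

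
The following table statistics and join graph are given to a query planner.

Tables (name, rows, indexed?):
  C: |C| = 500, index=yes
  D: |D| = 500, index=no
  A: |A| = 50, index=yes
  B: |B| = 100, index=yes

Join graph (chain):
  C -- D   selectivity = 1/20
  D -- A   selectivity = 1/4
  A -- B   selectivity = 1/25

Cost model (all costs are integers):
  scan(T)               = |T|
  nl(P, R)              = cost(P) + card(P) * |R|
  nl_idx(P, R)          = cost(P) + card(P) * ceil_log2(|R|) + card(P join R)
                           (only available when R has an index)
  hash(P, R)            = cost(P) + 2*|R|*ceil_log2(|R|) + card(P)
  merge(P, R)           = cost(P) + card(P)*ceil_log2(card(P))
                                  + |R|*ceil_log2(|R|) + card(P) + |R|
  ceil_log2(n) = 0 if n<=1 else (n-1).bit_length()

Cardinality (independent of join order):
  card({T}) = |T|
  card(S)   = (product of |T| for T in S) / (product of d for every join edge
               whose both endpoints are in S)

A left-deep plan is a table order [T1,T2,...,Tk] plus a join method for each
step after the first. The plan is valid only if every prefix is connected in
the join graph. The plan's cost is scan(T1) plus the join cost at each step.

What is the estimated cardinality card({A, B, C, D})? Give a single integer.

625000

Tables in S: A(50), B(100), C(500), D(500)
Edges inside S: C-D(d=20), D-A(d=4), A-B(d=25)
numerator = 50 * 100 * 500 * 500 = 1250000000
denominator = 20 * 4 * 25 = 2000
card(S) = 1250000000 / 2000 = 625000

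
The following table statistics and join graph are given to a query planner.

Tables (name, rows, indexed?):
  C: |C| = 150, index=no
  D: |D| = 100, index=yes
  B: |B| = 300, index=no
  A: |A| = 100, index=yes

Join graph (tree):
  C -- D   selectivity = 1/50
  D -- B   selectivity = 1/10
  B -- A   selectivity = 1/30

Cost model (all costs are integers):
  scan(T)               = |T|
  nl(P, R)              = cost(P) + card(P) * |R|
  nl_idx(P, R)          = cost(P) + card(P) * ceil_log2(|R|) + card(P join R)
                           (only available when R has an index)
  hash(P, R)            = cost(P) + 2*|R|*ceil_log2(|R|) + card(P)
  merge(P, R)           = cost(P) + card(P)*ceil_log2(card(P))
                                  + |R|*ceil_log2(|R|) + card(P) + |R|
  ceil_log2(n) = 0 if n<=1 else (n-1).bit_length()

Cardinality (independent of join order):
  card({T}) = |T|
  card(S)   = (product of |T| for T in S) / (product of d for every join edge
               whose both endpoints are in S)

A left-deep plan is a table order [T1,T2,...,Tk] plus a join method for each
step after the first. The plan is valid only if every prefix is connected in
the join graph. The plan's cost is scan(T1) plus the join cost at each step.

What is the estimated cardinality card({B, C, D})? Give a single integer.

Tables in S: B(300), C(150), D(100)
Edges inside S: C-D(d=50), D-B(d=10)
numerator = 300 * 150 * 100 = 4500000
denominator = 50 * 10 = 500
card(S) = 4500000 / 500 = 9000

9000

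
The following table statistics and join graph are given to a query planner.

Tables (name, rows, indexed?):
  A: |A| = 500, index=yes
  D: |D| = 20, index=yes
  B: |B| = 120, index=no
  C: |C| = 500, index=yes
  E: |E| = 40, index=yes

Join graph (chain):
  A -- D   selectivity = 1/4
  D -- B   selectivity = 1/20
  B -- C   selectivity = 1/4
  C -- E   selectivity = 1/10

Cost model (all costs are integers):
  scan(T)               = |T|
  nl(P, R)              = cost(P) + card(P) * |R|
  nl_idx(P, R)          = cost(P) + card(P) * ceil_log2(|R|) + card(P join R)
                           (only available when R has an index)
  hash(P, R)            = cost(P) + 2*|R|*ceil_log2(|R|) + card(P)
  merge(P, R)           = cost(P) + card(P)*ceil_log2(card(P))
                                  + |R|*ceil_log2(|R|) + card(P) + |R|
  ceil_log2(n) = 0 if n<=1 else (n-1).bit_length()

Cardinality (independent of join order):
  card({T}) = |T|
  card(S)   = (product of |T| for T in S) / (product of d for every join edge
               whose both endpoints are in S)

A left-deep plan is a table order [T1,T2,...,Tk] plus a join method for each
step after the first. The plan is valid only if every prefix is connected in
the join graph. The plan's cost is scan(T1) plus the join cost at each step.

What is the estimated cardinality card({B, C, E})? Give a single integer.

60000

Tables in S: B(120), C(500), E(40)
Edges inside S: B-C(d=4), C-E(d=10)
numerator = 120 * 500 * 40 = 2400000
denominator = 4 * 10 = 40
card(S) = 2400000 / 40 = 60000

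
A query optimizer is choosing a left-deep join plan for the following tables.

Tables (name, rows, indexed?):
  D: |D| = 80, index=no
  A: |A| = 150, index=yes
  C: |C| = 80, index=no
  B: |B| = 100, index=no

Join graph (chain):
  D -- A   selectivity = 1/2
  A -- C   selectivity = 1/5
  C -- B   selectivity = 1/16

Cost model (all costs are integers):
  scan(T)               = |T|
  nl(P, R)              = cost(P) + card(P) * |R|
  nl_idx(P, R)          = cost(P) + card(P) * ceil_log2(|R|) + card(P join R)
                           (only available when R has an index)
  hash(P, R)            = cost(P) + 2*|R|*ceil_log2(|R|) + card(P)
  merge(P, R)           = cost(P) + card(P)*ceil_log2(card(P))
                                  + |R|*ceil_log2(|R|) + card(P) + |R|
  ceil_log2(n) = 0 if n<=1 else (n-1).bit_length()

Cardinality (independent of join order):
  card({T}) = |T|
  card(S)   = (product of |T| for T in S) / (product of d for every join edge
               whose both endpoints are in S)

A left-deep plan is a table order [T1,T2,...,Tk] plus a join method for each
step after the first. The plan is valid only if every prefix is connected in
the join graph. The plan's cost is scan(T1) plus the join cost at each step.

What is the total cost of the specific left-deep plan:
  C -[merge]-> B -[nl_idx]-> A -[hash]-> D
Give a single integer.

step 1: scan C: cost=80, card=80
step 2: join B via merge
    card(P join B) = 80*100/(16) = 500
    cost = 80 + 80*7 + 100*7 + 80 + 100 = 1520
step 3: join A via nl_idx
    card(P join A) = 500*150/(5) = 15000
    cost = 1520 + 500*8 + 15000 = 20520
step 4: join D via hash
    card(P join D) = 15000*80/(2) = 600000
    cost = 20520 + 2*80*7 + 15000 = 36640

36640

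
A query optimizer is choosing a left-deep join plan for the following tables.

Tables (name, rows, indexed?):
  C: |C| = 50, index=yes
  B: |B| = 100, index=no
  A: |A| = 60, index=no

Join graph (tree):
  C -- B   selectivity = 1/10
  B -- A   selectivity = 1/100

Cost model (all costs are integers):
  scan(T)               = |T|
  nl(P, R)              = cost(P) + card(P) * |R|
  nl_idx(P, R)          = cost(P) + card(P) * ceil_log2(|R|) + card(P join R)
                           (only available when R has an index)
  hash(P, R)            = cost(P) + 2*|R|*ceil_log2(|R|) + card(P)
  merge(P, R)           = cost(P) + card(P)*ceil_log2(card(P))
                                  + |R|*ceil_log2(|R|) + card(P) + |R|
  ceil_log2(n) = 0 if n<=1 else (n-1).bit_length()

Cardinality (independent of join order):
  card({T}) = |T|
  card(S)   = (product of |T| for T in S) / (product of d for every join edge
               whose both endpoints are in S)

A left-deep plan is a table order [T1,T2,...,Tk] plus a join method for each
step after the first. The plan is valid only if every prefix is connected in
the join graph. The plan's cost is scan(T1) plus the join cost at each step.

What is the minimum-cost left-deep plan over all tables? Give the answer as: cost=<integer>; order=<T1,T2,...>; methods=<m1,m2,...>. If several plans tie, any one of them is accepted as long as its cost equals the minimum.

cost=1580; order=B,A,C; methods=hash,hash

Selinger DP (subsets sized 1..n):
  {C}: scan cost=50, card=50
  {B}: scan cost=100, card=100
  {A}: scan cost=60, card=60
  {BC}: card=500; try (C,hash)→800, (C,nl_idx)→1200, (B,merge)→1200, (C,merge)→1250, (B,hash)→1500, (B,nl)→5050 …(+1); best=800 via (C,hash)
  {AB}: card=60; try (A,hash)→920, (B,merge)→1280, (A,merge)→1320, (B,hash)→1520, (B,nl)→6060, (A,nl)→6100; best=920 via (A,hash)
  {ABC}: card=300; try (C,hash)→1580, (C,nl_idx)→1580, (C,merge)→1690, (A,hash)→2020, (C,nl)→3920, (A,merge)→6220 …(+1); best=1580 via (C,hash)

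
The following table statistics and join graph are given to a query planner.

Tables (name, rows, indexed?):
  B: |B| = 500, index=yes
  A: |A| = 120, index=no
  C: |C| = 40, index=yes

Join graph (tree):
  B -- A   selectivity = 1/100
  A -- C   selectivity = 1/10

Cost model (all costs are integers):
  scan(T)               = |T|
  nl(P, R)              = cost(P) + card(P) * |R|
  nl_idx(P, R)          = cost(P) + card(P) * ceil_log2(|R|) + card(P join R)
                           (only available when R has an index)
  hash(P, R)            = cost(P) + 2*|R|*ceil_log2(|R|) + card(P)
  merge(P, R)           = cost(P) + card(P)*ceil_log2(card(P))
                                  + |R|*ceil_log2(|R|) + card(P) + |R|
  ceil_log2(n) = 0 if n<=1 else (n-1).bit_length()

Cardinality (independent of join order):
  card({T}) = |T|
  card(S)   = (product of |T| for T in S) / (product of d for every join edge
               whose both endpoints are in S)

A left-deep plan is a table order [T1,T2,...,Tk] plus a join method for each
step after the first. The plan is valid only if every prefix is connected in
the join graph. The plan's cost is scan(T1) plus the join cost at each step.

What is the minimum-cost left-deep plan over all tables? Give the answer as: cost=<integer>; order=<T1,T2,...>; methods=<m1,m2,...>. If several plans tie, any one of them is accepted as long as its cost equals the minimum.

Selinger DP (subsets sized 1..n):
  {B}: scan cost=500, card=500
  {A}: scan cost=120, card=120
  {C}: scan cost=40, card=40
  {AB}: card=600; try (B,nl_idx)→1800, (A,hash)→2680, (B,merge)→6080, (A,merge)→6460, (B,hash)→9240, (B,nl)→60120 …(+1); best=1800 via (B,nl_idx)
  {AC}: card=480; try (C,hash)→720, (A,merge)→1280, (C,nl_idx)→1320, (C,merge)→1360, (A,hash)→1760, (A,nl)→4840 …(+1); best=720 via (C,hash)
  {ABC}: card=2400; try (C,hash)→2880, (B,nl_idx)→7440, (C,nl_idx)→7800, (C,merge)→8680, (B,hash)→10200, (B,merge)→10520 …(+2); best=2880 via (C,hash)

cost=2880; order=A,B,C; methods=nl_idx,hash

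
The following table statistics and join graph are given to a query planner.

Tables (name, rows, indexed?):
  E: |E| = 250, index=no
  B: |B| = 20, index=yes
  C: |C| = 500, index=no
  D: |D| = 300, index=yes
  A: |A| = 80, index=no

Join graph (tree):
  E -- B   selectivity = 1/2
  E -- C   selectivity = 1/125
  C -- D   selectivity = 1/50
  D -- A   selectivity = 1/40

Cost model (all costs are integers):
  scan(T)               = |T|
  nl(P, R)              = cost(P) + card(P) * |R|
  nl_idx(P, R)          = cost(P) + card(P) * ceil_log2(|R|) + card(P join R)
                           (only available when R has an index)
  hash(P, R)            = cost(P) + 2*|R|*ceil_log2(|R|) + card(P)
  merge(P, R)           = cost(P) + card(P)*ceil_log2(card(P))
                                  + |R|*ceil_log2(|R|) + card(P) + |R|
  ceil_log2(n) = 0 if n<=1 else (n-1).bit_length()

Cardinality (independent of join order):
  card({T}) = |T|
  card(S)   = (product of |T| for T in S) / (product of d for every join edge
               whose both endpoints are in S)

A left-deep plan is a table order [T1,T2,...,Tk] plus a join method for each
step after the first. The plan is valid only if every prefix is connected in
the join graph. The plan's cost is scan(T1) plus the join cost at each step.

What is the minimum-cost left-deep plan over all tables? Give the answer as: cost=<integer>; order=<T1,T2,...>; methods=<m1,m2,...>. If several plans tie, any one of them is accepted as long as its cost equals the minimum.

Selinger DP (subsets sized 1..n):
  {E}: scan cost=250, card=250
  {B}: scan cost=20, card=20
  {C}: scan cost=500, card=500
  {D}: scan cost=300, card=300
  {A}: scan cost=80, card=80
  {BE}: card=2500; try (B,hash)→700, (E,merge)→2390, (B,merge)→2620, (B,nl_idx)→4000, (E,hash)→4040, (E,nl)→5020 …(+1); best=700 via (B,hash)
  {CE}: card=1000; try (E,hash)→5000, (C,merge)→7500, (E,merge)→7750, (C,hash)→9500, (C,nl)→125250, (E,nl)→125500; best=5000 via (E,hash)
  {CD}: card=3000; try (D,hash)→6400, (D,nl_idx)→8000, (C,merge)→8300, (D,merge)→8500, (C,hash)→9600, (C,nl)→150300 …(+1); best=6400 via (D,hash)
  {AD}: card=600; try (D,nl_idx)→1400, (A,hash)→1720, (D,merge)→3720, (A,merge)→3940, (D,hash)→5560, (D,nl)→24080 …(+1); best=1400 via (D,nl_idx)
  {BCE}: card=10000; try (B,hash)→6200, (C,hash)→12200, (B,merge)→16120, (B,nl_idx)→20000, (B,nl)→25000, (C,merge)→38200 …(+1); best=6200 via (B,hash)
  {CDE}: card=6000; try (D,hash)→11400, (E,hash)→13400, (D,merge)→19000, (D,nl_idx)→20000, (E,merge)→47650, (D,nl)→305000 …(+1); best=11400 via (D,hash)
  {ACD}: card=6000; try (A,hash)→10520, (C,hash)→11000, (C,merge)→13000, (A,merge)→46040, (A,nl)→246400, (C,nl)→301400; best=10520 via (A,hash)
  {BCDE}: card=60000; try (B,hash)→17600, (D,hash)→21600, (B,merge)→95520, (B,nl_idx)→101400, (B,nl)→131400, (D,nl_idx)→156200 …(+2); best=17600 via (B,hash)
  {ACDE}: card=12000; try (A,hash)→18520, (E,hash)→20520, (A,merge)→96040, (E,merge)→96770, (A,nl)→491400, (E,nl)→1510520; best=18520 via (A,hash)
  {ABCDE}: card=120000; try (B,hash)→30720, (A,hash)→78720, (B,nl_idx)→198520, (B,merge)→198640, (B,nl)→258520, (A,merge)→1038240 …(+1); best=30720 via (B,hash)

cost=30720; order=C,E,D,A,B; methods=hash,hash,hash,hash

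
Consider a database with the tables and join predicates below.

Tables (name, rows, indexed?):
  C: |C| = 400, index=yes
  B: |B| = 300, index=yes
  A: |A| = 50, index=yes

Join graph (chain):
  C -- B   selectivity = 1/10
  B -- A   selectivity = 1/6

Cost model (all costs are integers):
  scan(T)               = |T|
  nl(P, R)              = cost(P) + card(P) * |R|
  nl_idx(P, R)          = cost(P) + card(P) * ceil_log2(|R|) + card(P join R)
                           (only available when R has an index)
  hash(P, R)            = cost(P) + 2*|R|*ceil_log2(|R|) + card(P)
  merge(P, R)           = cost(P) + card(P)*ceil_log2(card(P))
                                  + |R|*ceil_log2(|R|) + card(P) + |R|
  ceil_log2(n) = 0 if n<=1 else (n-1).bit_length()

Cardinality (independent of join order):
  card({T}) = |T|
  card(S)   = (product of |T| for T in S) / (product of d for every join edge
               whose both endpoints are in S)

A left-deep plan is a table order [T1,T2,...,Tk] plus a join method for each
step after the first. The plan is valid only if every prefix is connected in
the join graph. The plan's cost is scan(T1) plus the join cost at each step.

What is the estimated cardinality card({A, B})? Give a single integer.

2500

Tables in S: A(50), B(300)
Edges inside S: B-A(d=6)
numerator = 50 * 300 = 15000
denominator = 6 = 6
card(S) = 15000 / 6 = 2500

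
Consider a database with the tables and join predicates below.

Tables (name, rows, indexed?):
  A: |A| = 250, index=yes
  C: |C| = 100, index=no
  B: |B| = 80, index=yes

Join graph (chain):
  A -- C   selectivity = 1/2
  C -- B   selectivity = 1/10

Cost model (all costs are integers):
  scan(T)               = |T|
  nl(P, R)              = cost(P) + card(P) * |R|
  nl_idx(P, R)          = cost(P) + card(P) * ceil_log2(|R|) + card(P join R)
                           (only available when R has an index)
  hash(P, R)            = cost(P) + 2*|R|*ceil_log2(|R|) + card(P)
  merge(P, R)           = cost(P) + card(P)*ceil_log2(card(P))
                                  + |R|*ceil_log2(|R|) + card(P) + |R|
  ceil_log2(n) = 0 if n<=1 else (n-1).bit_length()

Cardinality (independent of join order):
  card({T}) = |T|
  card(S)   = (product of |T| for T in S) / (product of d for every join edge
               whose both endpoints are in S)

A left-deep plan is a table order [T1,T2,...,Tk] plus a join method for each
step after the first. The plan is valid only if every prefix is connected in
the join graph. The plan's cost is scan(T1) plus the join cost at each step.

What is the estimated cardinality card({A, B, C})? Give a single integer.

100000

Tables in S: A(250), B(80), C(100)
Edges inside S: A-C(d=2), C-B(d=10)
numerator = 250 * 80 * 100 = 2000000
denominator = 2 * 10 = 20
card(S) = 2000000 / 20 = 100000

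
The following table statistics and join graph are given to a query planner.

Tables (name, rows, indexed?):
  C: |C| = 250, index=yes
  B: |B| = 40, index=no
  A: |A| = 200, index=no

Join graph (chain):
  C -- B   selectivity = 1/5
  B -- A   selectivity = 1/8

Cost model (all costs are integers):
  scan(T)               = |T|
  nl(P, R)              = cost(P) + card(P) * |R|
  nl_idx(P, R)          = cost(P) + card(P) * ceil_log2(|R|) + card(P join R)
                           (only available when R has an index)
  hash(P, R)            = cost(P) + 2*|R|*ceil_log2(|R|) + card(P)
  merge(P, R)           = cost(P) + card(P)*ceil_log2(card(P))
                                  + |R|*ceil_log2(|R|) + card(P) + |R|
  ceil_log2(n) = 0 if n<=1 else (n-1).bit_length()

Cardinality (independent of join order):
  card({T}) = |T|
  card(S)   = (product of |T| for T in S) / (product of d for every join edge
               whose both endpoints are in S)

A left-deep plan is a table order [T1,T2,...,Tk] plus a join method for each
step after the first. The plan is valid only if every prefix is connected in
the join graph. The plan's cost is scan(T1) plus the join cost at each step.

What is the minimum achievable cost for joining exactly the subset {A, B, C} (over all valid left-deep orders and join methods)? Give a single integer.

Selinger DP over subsets of {A,B,C}:
  {C}: scan cost=250, card=250
  {B}: scan cost=40, card=40
  {A}: scan cost=200, card=200
  {BC}: card=2000; try (B,hash)→980, (C,nl_idx)→2360, (C,merge)→2570, (B,merge)→2780, (C,hash)→4080, (C,nl)→10040 …(+1); best=980 via (B,hash)
  {AB}: card=1000; try (B,hash)→880, (A,merge)→2120, (B,merge)→2280, (A,hash)→3280, (A,nl)→8040, (B,nl)→8200; best=880 via (B,hash)
  {ABC}: card=50000; try (C,hash)→5880, (A,hash)→6180, (C,merge)→14130, (A,merge)→26780, (C,nl_idx)→58880, (C,nl)→250880 …(+1); best=5880 via (C,hash)

5880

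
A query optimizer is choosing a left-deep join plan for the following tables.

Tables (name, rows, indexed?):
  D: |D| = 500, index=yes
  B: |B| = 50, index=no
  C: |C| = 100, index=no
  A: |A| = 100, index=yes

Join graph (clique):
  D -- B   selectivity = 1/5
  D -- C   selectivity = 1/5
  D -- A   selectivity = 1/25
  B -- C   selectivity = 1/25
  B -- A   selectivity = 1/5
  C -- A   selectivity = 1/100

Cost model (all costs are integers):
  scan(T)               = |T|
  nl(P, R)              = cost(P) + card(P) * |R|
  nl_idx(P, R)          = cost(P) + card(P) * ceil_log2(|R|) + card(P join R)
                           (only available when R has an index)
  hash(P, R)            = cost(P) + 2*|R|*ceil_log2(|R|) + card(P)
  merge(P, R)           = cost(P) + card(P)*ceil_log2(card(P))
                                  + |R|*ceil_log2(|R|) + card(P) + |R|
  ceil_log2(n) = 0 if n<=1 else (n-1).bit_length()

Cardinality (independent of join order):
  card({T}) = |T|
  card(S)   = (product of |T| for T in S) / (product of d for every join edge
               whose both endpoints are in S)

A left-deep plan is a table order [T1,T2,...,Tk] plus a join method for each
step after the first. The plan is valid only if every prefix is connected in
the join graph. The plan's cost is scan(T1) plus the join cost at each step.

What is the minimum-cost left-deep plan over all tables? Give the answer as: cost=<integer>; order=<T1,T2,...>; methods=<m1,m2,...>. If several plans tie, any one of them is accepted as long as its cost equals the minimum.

Selinger DP (subsets sized 1..n):
  {D}: scan cost=500, card=500
  {B}: scan cost=50, card=50
  {C}: scan cost=100, card=100
  {A}: scan cost=100, card=100
  {BD}: card=5000; try (B,hash)→1600, (D,merge)→5400, (D,nl_idx)→5500, (B,merge)→5850, (D,hash)→9100, (D,nl)→25050 …(+1); best=1600 via (B,hash)
  {CD}: card=10000; try (C,hash)→2400, (D,merge)→5900, (C,merge)→6300, (D,hash)→9200, (D,nl_idx)→11000, (D,nl)→50100 …(+1); best=2400 via (C,hash)
  {AD}: card=2000; try (A,hash)→2400, (D,nl_idx)→3000, (D,merge)→5900, (A,nl_idx)→6000, (A,merge)→6300, (D,hash)→9200 …(+2); best=2400 via (A,hash)
  {BC}: card=200; try (B,hash)→800, (C,merge)→1200, (B,merge)→1250, (C,hash)→1500, (C,nl)→5050, (B,nl)→5100; best=800 via (B,hash)
  {AB}: card=1000; try (B,hash)→800, (A,merge)→1200, (B,merge)→1250, (A,nl_idx)→1400, (A,hash)→1500, (A,nl)→5050 …(+1); best=800 via (B,hash)
  {AC}: card=100; try (A,nl_idx)→900, (C,hash)→1600, (A,hash)→1600, (C,merge)→1700, (A,merge)→1700, (C,nl)→10100 …(+1); best=900 via (A,nl_idx)
  {BCD}: card=4000; try (D,nl_idx)→6600, (D,merge)→7600, (C,hash)→8000, (D,hash)→10000, (B,hash)→13000, (C,merge)→72400 …(+4); best=6600 via (D,nl_idx)
  {ABD}: card=4000; try (B,hash)→5000, (A,hash)→8000, (D,hash)→10800, (D,nl_idx)→13800, (D,merge)→16800, (B,merge)→26750 …(+5); best=5000 via (B,hash)
  {ACD}: card=400; try (D,nl_idx)→2200, (C,hash)→5800, (D,merge)→6700, (D,hash)→10000, (A,hash)→13800, (C,merge)→27200 …(+5); best=2200 via (D,nl_idx)
  {ABC}: card=40; try (B,hash)→1600, (B,merge)→2050, (A,nl_idx)→2240, (A,hash)→2400, (C,hash)→3200, (A,merge)→3400 …(+4); best=1600 via (B,hash)
  {ABCD}: card=32; try (D,nl_idx)→1992, (B,hash)→3200, (B,merge)→6550, (D,merge)→6880, (C,hash)→10400, (D,hash)→10640 …(+8); best=1992 via (D,nl_idx)

cost=1992; order=C,A,B,D; methods=nl_idx,hash,nl_idx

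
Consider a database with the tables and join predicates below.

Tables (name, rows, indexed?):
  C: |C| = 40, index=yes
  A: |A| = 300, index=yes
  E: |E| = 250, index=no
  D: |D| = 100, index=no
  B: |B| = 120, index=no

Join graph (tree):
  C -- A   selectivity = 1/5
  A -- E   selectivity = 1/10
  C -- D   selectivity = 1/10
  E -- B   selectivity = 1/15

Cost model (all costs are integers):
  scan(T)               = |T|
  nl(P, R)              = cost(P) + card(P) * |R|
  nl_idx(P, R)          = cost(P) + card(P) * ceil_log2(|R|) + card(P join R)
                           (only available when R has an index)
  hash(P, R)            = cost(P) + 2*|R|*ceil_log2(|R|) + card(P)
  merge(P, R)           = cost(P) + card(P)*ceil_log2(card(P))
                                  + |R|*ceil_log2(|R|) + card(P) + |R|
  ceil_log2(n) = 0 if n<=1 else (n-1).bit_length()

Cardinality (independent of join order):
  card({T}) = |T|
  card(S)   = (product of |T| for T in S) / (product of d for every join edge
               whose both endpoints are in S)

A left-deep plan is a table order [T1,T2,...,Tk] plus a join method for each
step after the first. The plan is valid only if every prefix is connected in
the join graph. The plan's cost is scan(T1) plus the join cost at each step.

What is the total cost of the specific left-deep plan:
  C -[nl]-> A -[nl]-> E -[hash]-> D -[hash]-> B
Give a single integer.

step 1: scan C: cost=40, card=40
step 2: join A via nl
    card(P join A) = 40*300/(5) = 2400
    cost = 40 + 40*300 = 12040
step 3: join E via nl
    card(P join E) = 2400*250/(10) = 60000
    cost = 12040 + 2400*250 = 612040
step 4: join D via hash
    card(P join D) = 60000*100/(10) = 600000
    cost = 612040 + 2*100*7 + 60000 = 673440
step 5: join B via hash
    card(P join B) = 600000*120/(15) = 4800000
    cost = 673440 + 2*120*7 + 600000 = 1275120

1275120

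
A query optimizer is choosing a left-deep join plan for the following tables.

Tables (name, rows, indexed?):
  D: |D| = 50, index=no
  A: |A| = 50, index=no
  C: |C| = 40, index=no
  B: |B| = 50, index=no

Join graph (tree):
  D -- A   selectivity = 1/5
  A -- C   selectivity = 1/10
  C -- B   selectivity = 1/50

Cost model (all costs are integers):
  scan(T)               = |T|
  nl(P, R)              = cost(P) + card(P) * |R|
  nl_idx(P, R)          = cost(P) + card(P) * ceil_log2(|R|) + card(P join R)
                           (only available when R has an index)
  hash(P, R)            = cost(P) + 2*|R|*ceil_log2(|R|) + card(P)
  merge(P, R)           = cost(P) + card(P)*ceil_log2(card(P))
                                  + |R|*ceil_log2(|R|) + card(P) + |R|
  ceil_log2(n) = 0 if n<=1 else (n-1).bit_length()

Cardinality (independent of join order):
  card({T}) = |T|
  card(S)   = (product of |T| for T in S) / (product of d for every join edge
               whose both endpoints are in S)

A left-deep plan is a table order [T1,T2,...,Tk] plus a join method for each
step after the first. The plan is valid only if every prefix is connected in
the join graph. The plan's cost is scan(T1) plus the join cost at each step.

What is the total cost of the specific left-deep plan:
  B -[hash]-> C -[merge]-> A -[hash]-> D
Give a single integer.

2010

step 1: scan B: cost=50, card=50
step 2: join C via hash
    card(P join C) = 50*40/(50) = 40
    cost = 50 + 2*40*6 + 50 = 580
step 3: join A via merge
    card(P join A) = 40*50/(10) = 200
    cost = 580 + 40*6 + 50*6 + 40 + 50 = 1210
step 4: join D via hash
    card(P join D) = 200*50/(5) = 2000
    cost = 1210 + 2*50*6 + 200 = 2010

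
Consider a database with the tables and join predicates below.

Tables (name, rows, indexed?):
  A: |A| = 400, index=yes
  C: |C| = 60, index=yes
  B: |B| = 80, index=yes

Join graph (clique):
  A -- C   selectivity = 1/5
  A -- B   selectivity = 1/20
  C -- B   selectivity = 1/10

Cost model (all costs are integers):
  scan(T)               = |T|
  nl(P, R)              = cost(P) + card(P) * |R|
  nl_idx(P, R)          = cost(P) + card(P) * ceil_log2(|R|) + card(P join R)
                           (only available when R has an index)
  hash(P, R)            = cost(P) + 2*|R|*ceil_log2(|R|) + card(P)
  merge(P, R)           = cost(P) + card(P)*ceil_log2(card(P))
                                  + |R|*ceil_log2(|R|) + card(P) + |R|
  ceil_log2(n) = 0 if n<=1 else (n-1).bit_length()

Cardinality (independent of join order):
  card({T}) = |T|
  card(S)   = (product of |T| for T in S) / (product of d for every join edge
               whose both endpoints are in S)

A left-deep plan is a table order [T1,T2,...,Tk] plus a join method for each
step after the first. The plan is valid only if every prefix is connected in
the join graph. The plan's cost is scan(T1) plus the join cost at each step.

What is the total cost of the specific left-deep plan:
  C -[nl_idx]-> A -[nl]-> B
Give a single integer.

389400

step 1: scan C: cost=60, card=60
step 2: join A via nl_idx
    card(P join A) = 60*400/(5) = 4800
    cost = 60 + 60*9 + 4800 = 5400
step 3: join B via nl
    card(P join B) = 4800*80/(20*10) = 1920
    cost = 5400 + 4800*80 = 389400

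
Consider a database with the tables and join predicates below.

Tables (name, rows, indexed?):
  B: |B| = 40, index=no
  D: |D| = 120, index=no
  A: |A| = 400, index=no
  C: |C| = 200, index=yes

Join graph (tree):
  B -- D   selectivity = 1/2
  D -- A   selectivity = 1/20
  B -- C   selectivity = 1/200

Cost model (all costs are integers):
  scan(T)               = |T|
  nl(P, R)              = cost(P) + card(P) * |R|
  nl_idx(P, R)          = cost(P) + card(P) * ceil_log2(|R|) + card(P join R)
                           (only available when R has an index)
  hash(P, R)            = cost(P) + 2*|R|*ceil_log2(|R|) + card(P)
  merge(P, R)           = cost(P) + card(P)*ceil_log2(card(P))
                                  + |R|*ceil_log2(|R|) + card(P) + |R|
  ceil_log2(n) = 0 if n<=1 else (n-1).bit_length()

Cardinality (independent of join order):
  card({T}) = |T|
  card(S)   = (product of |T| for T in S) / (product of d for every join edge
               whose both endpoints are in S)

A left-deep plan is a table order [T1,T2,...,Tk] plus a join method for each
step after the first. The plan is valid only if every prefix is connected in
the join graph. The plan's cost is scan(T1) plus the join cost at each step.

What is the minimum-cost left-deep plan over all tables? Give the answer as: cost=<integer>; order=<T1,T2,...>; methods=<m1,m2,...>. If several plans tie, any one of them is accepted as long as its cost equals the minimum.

cost=11240; order=B,C,D,A; methods=nl_idx,merge,hash

Selinger DP (subsets sized 1..n):
  {B}: scan cost=40, card=40
  {D}: scan cost=120, card=120
  {A}: scan cost=400, card=400
  {C}: scan cost=200, card=200
  {BD}: card=2400; try (B,hash)→720, (D,merge)→1280, (B,merge)→1360, (D,hash)→1760, (D,nl)→4840, (B,nl)→4920; best=720 via (B,hash)
  {BC}: card=40; try (C,nl_idx)→400, (B,hash)→880, (C,merge)→2120, (B,merge)→2280, (C,hash)→3280, (C,nl)→8040 …(+1); best=400 via (C,nl_idx)
  {AD}: card=2400; try (D,hash)→2480, (A,merge)→5080, (D,merge)→5360, (A,hash)→7440, (A,nl)→48120, (D,nl)→48400; best=2480 via (D,hash)
  {ABD}: card=48000; try (B,hash)→5360, (A,hash)→10320, (B,merge)→33960, (A,merge)→35920, (B,nl)→98480, (A,nl)→960720; best=5360 via (B,hash)
  {BCD}: card=2400; try (D,merge)→1640, (D,hash)→2120, (D,nl)→5200, (C,hash)→6320, (C,nl_idx)→22320, (C,merge)→33720 …(+1); best=1640 via (D,merge)
  {ABCD}: card=48000; try (A,hash)→11240, (A,merge)→36840, (C,hash)→56560, (C,nl_idx)→437360, (C,merge)→823160, (A,nl)→961640 …(+1); best=11240 via (A,hash)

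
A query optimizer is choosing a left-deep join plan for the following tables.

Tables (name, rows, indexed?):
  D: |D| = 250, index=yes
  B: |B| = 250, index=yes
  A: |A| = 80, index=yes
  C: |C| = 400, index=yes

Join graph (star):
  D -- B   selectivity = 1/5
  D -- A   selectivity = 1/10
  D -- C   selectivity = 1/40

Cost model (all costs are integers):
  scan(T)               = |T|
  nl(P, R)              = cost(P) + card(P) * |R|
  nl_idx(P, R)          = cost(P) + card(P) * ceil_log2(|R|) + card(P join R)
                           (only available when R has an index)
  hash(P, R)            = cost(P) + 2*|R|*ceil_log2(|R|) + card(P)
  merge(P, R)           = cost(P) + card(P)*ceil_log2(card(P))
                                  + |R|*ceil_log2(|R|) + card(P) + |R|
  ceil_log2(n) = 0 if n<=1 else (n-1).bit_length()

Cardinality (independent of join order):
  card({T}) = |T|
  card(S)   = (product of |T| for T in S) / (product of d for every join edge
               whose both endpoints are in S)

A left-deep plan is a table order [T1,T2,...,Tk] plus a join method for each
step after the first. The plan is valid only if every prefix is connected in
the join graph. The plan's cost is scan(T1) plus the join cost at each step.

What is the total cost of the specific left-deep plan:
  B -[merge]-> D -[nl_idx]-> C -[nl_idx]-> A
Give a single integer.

step 1: scan B: cost=250, card=250
step 2: join D via merge
    card(P join D) = 250*250/(5) = 12500
    cost = 250 + 250*8 + 250*8 + 250 + 250 = 4750
step 3: join C via nl_idx
    card(P join C) = 12500*400/(40) = 125000
    cost = 4750 + 12500*9 + 125000 = 242250
step 4: join A via nl_idx
    card(P join A) = 125000*80/(10) = 1000000
    cost = 242250 + 125000*7 + 1000000 = 2117250

2117250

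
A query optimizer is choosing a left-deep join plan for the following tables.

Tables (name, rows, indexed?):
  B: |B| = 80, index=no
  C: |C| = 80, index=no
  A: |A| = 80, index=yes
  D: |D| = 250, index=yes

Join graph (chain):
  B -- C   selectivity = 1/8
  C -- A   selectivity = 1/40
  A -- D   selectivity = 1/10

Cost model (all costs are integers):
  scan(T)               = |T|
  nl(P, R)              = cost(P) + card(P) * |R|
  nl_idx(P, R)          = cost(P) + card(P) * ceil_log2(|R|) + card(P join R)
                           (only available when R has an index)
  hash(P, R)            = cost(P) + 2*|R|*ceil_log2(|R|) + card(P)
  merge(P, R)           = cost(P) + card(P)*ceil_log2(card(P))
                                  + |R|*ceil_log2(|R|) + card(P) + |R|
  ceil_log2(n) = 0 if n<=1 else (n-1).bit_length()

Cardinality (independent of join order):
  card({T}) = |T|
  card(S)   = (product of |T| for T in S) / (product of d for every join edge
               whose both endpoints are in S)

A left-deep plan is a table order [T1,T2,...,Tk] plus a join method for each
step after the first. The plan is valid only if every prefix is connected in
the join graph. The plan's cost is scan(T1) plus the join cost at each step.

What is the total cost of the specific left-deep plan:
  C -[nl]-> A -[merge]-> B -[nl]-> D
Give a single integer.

step 1: scan C: cost=80, card=80
step 2: join A via nl
    card(P join A) = 80*80/(40) = 160
    cost = 80 + 80*80 = 6480
step 3: join B via merge
    card(P join B) = 160*80/(8) = 1600
    cost = 6480 + 160*8 + 80*7 + 160 + 80 = 8560
step 4: join D via nl
    card(P join D) = 1600*250/(10) = 40000
    cost = 8560 + 1600*250 = 408560

408560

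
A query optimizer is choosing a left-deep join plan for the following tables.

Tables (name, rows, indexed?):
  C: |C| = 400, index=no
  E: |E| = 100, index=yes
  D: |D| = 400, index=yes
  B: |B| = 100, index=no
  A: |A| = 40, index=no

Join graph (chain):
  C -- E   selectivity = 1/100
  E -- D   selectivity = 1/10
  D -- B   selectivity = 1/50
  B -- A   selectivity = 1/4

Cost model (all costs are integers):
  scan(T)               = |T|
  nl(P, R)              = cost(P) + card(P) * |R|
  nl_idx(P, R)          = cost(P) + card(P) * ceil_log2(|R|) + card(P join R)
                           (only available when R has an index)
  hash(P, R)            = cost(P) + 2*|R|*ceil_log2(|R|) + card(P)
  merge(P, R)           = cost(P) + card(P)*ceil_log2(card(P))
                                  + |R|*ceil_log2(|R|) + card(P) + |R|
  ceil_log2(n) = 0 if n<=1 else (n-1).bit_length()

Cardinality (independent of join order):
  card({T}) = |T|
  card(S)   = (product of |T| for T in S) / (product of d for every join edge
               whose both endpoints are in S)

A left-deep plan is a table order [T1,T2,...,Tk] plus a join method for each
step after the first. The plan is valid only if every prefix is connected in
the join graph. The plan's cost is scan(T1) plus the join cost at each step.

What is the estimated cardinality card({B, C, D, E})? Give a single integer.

Tables in S: B(100), C(400), D(400), E(100)
Edges inside S: C-E(d=100), E-D(d=10), D-B(d=50)
numerator = 100 * 400 * 400 * 100 = 1600000000
denominator = 100 * 10 * 50 = 50000
card(S) = 1600000000 / 50000 = 32000

32000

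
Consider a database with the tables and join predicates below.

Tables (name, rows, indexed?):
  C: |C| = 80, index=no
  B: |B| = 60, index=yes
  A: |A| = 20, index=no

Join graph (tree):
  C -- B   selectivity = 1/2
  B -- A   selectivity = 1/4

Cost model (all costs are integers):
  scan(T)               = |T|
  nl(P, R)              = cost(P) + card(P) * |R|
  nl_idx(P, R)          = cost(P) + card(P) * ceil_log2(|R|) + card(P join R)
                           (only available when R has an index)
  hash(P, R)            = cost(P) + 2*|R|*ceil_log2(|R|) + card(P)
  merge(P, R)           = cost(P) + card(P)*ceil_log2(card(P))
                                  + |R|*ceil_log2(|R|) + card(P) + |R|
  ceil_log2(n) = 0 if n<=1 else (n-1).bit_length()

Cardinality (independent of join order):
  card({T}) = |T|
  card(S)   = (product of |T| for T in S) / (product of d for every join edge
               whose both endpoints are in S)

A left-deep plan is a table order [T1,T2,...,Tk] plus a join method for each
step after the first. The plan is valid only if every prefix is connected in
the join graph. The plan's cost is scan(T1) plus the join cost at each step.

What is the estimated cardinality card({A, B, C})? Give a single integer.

12000

Tables in S: A(20), B(60), C(80)
Edges inside S: C-B(d=2), B-A(d=4)
numerator = 20 * 60 * 80 = 96000
denominator = 2 * 4 = 8
card(S) = 96000 / 8 = 12000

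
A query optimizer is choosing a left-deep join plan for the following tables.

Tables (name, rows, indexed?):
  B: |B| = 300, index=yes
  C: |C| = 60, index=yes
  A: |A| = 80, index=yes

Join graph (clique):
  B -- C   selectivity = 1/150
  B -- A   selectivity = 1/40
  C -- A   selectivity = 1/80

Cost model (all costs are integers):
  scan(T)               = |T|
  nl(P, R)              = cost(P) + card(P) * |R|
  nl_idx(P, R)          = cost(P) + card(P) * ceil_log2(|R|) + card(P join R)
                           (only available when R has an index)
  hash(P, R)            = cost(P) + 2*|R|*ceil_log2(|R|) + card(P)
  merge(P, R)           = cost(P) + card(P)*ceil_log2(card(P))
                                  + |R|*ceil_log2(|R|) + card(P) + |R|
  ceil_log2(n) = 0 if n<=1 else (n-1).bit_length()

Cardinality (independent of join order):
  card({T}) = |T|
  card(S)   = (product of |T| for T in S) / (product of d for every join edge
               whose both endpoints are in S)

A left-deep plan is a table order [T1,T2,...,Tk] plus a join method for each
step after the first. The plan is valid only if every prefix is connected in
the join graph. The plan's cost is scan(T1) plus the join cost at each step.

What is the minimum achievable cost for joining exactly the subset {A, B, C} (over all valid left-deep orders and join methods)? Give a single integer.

1083

Selinger DP over subsets of {A,B,C}:
  {B}: scan cost=300, card=300
  {C}: scan cost=60, card=60
  {A}: scan cost=80, card=80
  {BC}: card=120; try (B,nl_idx)→720, (C,hash)→1320, (C,nl_idx)→2220, (B,merge)→3480, (C,merge)→3720, (B,hash)→5520 …(+2); best=720 via (B,nl_idx)
  {AB}: card=600; try (B,nl_idx)→1400, (A,hash)→1720, (A,nl_idx)→3000, (B,merge)→3720, (A,merge)→3940, (B,hash)→5560 …(+2); best=1400 via (B,nl_idx)
  {AC}: card=60; try (A,nl_idx)→540, (C,nl_idx)→620, (C,hash)→880, (A,merge)→1120, (C,merge)→1140, (A,hash)→1240 …(+2); best=540 via (A,nl_idx)
  {ABC}: card=3; try (B,nl_idx)→1083, (A,nl_idx)→1563, (A,hash)→1960, (A,merge)→2320, (C,hash)→2720, (B,merge)→3960 …(+6); best=1083 via (B,nl_idx)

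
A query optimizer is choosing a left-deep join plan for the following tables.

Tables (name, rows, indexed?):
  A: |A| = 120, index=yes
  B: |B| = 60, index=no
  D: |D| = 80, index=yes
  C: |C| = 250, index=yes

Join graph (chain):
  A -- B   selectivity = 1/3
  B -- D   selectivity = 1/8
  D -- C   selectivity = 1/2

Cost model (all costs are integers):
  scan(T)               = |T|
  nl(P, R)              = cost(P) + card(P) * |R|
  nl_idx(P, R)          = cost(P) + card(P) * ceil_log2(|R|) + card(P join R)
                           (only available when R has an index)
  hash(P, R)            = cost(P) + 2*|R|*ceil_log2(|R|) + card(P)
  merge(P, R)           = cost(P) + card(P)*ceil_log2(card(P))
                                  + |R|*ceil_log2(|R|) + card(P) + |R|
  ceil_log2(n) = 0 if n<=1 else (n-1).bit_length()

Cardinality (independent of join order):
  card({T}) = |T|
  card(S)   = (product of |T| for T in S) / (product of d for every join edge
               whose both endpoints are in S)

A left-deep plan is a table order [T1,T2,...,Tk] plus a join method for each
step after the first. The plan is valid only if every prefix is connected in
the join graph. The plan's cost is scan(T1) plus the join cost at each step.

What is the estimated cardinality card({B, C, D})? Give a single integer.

Tables in S: B(60), C(250), D(80)
Edges inside S: B-D(d=8), D-C(d=2)
numerator = 60 * 250 * 80 = 1200000
denominator = 8 * 2 = 16
card(S) = 1200000 / 16 = 75000

75000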